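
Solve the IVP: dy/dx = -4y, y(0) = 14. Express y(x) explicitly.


General solution of y' = -4y is y = Ce^(-4x).
Apply y(0) = 14: C = 14.
Particular solution: y = 14e^(-4x).


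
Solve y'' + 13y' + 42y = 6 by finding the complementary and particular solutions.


Characteristic roots of r² + 13r + 42 = 0 are -7, -6.
y_h = C₁e^(-7x) + C₂e^(-6x).
Constant forcing; try y_p = A. Then 42A = 6 ⇒ A = 1/7.
General solution: y = C₁e^(-7x) + C₂e^(-6x) + 1/7.


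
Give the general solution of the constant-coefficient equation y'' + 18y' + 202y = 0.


Characteristic equation: r² + 18r + 202 = 0.
Discriminant is negative; roots r = -9 ± 11i (complex conjugate pair).
General solution uses e^(α x)(C₁ cos(β x) + C₂ sin(β x)): y = e^(-9x)(C₁cos(11x) + C₂sin(11x)).


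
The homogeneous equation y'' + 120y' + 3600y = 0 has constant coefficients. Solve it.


Characteristic equation: r² + 120r + 3600 = 0, i.e. (r + 60)² = 0.
Repeated root r = -60; include an x factor for the second linearly independent solution.
General solution: y = (C₁ + C₂x)e^(-60x).


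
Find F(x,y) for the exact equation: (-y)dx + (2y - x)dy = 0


Check exactness: ∂M/∂y = -1 and ∂N/∂x = -1; equal, so the equation is exact.
Integrate M with respect to x (treating y as constant): ∫M dx = -xy + h(y).
Differentiate w.r.t. y and set equal to N: the x-dependent terms already match, leaving h'(y) = 2y. Integrate: h(y) = y^2.
So F(x,y) = y^2 - xy.
General solution: y^2 - xy = C.


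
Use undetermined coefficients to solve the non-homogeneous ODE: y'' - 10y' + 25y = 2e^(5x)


Characteristic polynomial (r - 5)² = 0; repeated root r = 5.
y_h = (C₁ + C₂x)e^(5x). Forcing matches the repeated root (resonance), so try y_p = Ax² e^(5x).
Substitute and solve for A: 2A = 2, so A = 1.
General solution: y = (C₁ + C₂x + x²)e^(5x).


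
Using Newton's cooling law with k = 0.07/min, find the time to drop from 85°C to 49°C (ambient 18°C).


From T(t) = T_a + (T₀ - T_a)e^(-kt), set T(t) = 49:
(49 - 18) / (85 - 18) = e^(-0.07t), so t = -ln(0.463)/0.07 ≈ 11.0 minutes.


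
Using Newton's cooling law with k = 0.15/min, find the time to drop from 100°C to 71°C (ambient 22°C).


From T(t) = T_a + (T₀ - T_a)e^(-kt), set T(t) = 71:
(71 - 22) / (100 - 22) = e^(-0.15t), so t = -ln(0.628)/0.15 ≈ 3.1 minutes.


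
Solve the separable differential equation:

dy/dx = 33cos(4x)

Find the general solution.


g(y) = 1, so integrate directly: y = ∫ 33cos(4x) dx = (33/4)sin(4x) + C.


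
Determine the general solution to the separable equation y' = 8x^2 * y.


Separate variables: dy/y = 8x^2 dx.
Integrate: ln|y| = (8/3)x^3 + C₀.
Exponentiate: y = Ce^((8/3)x^3).


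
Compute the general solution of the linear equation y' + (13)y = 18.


P(x) = 13, Q(x) = 18; integrating factor μ = e^(13x).
(μ y)' = 18e^(13x) ⇒ μ y = (18/13)e^(13x) + C.
Divide by μ: y = 18/13 + Ce^(-13x).


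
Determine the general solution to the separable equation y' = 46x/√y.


Separate: √y dy = 46x dx.
Integrate: (2/3)y^(3/2) = 23x² + C.


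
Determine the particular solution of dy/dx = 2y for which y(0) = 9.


General solution of y' = 2y is y = Ce^(2x).
Apply y(0) = 9: C = 9.
Particular solution: y = 9e^(2x).


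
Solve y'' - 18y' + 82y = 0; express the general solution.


Characteristic equation: r² - 18r + 82 = 0.
Discriminant is negative; roots r = 9 ± 1i (complex conjugate pair).
General solution uses e^(α x)(C₁ cos(β x) + C₂ sin(β x)): y = e^(9x)(C₁cos(x) + C₂sin(x)).


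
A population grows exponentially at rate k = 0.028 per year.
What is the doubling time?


Exponential growth: P(t) = P₀ e^(0.028t). Set P(t)/P₀ = 2: e^(0.028t) = 2.
Solve: t = ln(2)/0.028 ≈ 24.76 years.


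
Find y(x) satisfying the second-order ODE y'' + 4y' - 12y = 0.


Characteristic equation: r² + 4r - 12 = 0.
Factor: (r + 6)(r - 2) = 0 ⇒ r = -6, 2 (distinct real).
General solution: y = C₁e^(-6x) + C₂e^(2x).


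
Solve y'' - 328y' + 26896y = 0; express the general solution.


Characteristic equation: r² - 328r + 26896 = 0, i.e. (r - 164)² = 0.
Repeated root r = 164; include an x factor for the second linearly independent solution.
General solution: y = (C₁ + C₂x)e^(164x).


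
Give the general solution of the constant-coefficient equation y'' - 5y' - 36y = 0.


Characteristic equation: r² - 5r - 36 = 0.
Factor: (r - 9)(r + 4) = 0 ⇒ r = 9, -4 (distinct real).
General solution: y = C₁e^(9x) + C₂e^(-4x).


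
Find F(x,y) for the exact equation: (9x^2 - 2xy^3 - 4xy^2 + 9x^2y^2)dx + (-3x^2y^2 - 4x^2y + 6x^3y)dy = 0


Check exactness: ∂M/∂y = -6xy^2 - 8xy + 18x^2y and ∂N/∂x = -6xy^2 - 8xy + 18x^2y; equal, so the equation is exact.
Integrate M with respect to x (treating y as constant): ∫M dx = 3x^3 - x^2y^3 - 2x^2y^2 + 3x^3y^2 + h(y).
Differentiate w.r.t. y and set equal to N: all terms match, so h'(y) = 0 and h is a constant absorbed into C.
General solution: 3x^3 - x^2y^3 - 2x^2y^2 + 3x^3y^2 = C.


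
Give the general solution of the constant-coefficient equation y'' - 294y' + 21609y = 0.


Characteristic equation: r² - 294r + 21609 = 0, i.e. (r - 147)² = 0.
Repeated root r = 147; include an x factor for the second linearly independent solution.
General solution: y = (C₁ + C₂x)e^(147x).


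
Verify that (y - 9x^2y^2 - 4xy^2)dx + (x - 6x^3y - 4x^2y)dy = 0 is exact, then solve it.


Check exactness: ∂M/∂y = 1 - 18x^2y - 8xy and ∂N/∂x = 1 - 18x^2y - 8xy; equal, so the equation is exact.
Integrate M with respect to x (treating y as constant): ∫M dx = xy - 3x^3y^2 - 2x^2y^2 + h(y).
Differentiate w.r.t. y and set equal to N: all terms match, so h'(y) = 0 and h is a constant absorbed into C.
General solution: xy - 3x^3y^2 - 2x^2y^2 = C.


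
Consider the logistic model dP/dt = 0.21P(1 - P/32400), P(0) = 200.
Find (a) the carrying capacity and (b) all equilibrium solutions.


Logistic ODE dP/dt = 0.21P(1 - P/32400) has equilibria where dP/dt = 0, i.e. P = 0 or P = 32400.
The coefficient (1 - P/K) = 0 when P = K, identifying K = 32400 as the carrying capacity.
(a) K = 32400; (b) equilibria P = 0 and P = 32400.


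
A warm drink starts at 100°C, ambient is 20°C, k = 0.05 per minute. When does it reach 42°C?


From T(t) = T_a + (T₀ - T_a)e^(-kt), set T(t) = 42:
(42 - 20) / (100 - 20) = e^(-0.05t), so t = -ln(0.275)/0.05 ≈ 25.8 minutes.


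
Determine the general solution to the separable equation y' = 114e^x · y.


Separate variables: dy/y = 114e^x dx.
Integrate: ln|y| = 114e^x + C₀.
Exponentiate: y = Ce^(114e^x).


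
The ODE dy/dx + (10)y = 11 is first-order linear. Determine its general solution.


P(x) = 10, Q(x) = 11; integrating factor μ = e^(10x).
(μ y)' = 11e^(10x) ⇒ μ y = (11/10)e^(10x) + C.
Divide by μ: y = 11/10 + Ce^(-10x).


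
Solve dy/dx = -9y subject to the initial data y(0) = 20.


General solution of y' = -9y is y = Ce^(-9x).
Apply y(0) = 20: C = 20.
Particular solution: y = 20e^(-9x).


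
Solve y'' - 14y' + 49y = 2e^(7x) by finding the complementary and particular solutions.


Characteristic polynomial (r - 7)² = 0; repeated root r = 7.
y_h = (C₁ + C₂x)e^(7x). Forcing matches the repeated root (resonance), so try y_p = Ax² e^(7x).
Substitute and solve for A: 2A = 2, so A = 1.
General solution: y = (C₁ + C₂x + x²)e^(7x).


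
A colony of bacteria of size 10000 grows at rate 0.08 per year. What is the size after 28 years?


The ODE dP/dt = 0.08P has solution P(t) = P(0)e^(0.08t).
Substitute P(0) = 10000 and t = 28: P(28) = 10000 e^(2.24) ≈ 93933.


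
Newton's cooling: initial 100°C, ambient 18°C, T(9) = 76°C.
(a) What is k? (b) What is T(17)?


Newton's law: T(t) = T_a + (T₀ - T_a)e^(-kt).
(a) Use T(9) = 76: (76 - 18)/(100 - 18) = e^(-k·9), so k = -ln(0.707)/9 ≈ 0.0385.
(b) Apply k to t = 17: T(17) = 18 + (82)e^(-0.654) ≈ 60.6°C.


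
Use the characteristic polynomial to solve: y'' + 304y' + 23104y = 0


Characteristic equation: r² + 304r + 23104 = 0, i.e. (r + 152)² = 0.
Repeated root r = -152; include an x factor for the second linearly independent solution.
General solution: y = (C₁ + C₂x)e^(-152x).


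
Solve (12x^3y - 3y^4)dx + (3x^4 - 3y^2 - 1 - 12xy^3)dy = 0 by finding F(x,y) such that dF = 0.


Check exactness: ∂M/∂y = 12x^3 - 12y^3 and ∂N/∂x = 12x^3 - 12y^3; equal, so the equation is exact.
Integrate M with respect to x (treating y as constant): ∫M dx = 3x^4y - 3xy^4 + h(y).
Differentiate w.r.t. y and set equal to N: the x-dependent terms already match, leaving h'(y) = -3y^2 - 1. Integrate: h(y) = -y^3 - y.
So F(x,y) = 3x^4y - y^3 - y - 3xy^4.
General solution: 3x^4y - y^3 - y - 3xy^4 = C.


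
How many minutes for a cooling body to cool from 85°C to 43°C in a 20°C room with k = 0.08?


From T(t) = T_a + (T₀ - T_a)e^(-kt), set T(t) = 43:
(43 - 20) / (85 - 20) = e^(-0.08t), so t = -ln(0.354)/0.08 ≈ 13.0 minutes.


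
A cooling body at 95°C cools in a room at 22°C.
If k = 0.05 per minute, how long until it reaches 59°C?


From T(t) = T_a + (T₀ - T_a)e^(-kt), set T(t) = 59:
(59 - 22) / (95 - 22) = e^(-0.05t), so t = -ln(0.507)/0.05 ≈ 13.6 minutes.


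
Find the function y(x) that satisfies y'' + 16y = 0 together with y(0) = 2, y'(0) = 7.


Characteristic roots of r² + 16 = 0 are ±4i, so y = C₁cos(4x) + C₂sin(4x).
Apply y(0) = 2: C₁ = 2. Differentiate and apply y'(0) = 7: 4·C₂ = 7, so C₂ = 7/4.
Particular solution: y = 2cos(4x) + (7/4)sin(4x).


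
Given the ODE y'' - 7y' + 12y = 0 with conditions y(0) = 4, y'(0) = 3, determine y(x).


Characteristic roots of r² - 7r + 12 = 0 are 4, 3.
General solution y = c₁ e^(4x) + c₂ e^(3x).
Apply y(0) = 4: c₁ + c₂ = 4. Apply y'(0) = 3: 4 c₁ + 3 c₂ = 3.
Solve: c₁ = -9, c₂ = 13.
Particular solution: y = -9e^(4x) + 13e^(3x).


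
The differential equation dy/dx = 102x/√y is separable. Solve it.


Separate: √y dy = 102x dx.
Integrate: (2/3)y^(3/2) = 51x² + C.


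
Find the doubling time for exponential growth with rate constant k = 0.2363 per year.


Exponential growth: P(t) = P₀ e^(0.2363t). Set P(t)/P₀ = 2: e^(0.2363t) = 2.
Solve: t = ln(2)/0.2363 ≈ 2.93 years.


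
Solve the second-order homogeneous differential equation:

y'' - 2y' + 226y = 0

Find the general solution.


Characteristic equation: r² - 2r + 226 = 0.
Discriminant is negative; roots r = 1 ± 15i (complex conjugate pair).
General solution uses e^(α x)(C₁ cos(β x) + C₂ sin(β x)): y = e^(x)(C₁cos(15x) + C₂sin(15x)).


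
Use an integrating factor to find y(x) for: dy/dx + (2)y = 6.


P(x) = 2, Q(x) = 6; integrating factor μ = e^(2x).
(μ y)' = 6e^(2x) ⇒ μ y = 3e^(2x) + C.
Divide by μ: y = 3 + Ce^(-2x).


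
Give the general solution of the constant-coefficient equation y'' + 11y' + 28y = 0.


Characteristic equation: r² + 11r + 28 = 0.
Factor: (r + 4)(r + 7) = 0 ⇒ r = -4, -7 (distinct real).
General solution: y = C₁e^(-4x) + C₂e^(-7x).


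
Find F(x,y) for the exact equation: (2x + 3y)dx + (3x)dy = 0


Check exactness: ∂M/∂y = 3 and ∂N/∂x = 3; equal, so the equation is exact.
Integrate M with respect to x (treating y as constant): ∫M dx = x^2 + 3xy + h(y).
Differentiate w.r.t. y and set equal to N: all terms match, so h'(y) = 0 and h is a constant absorbed into C.
General solution: x^2 + 3xy = C.


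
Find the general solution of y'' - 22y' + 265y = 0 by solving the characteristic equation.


Characteristic equation: r² - 22r + 265 = 0.
Discriminant is negative; roots r = 11 ± 12i (complex conjugate pair).
General solution uses e^(α x)(C₁ cos(β x) + C₂ sin(β x)): y = e^(11x)(C₁cos(12x) + C₂sin(12x)).


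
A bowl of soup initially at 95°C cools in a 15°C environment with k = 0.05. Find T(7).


Newton's law: dT/dt = -k(T - T_a) has solution T(t) = T_a + (T₀ - T_a)e^(-kt).
Plug in T_a = 15, T₀ = 95, k = 0.05, t = 7: T(7) = 15 + (80)e^(-0.35) ≈ 71.4°C.


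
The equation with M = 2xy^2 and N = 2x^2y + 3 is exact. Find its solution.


Check exactness: ∂M/∂y = 4xy and ∂N/∂x = 4xy; equal, so the equation is exact.
Integrate M with respect to x (treating y as constant): ∫M dx = x^2y^2 + h(y).
Differentiate w.r.t. y and set equal to N: the x-dependent terms already match, leaving h'(y) = 3. Integrate: h(y) = 3y.
So F(x,y) = x^2y^2 + 3y.
General solution: x^2y^2 + 3y = C.


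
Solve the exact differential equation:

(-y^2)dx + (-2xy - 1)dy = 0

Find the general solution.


Check exactness: ∂M/∂y = -2y and ∂N/∂x = -2y; equal, so the equation is exact.
Integrate M with respect to x (treating y as constant): ∫M dx = -xy^2 + h(y).
Differentiate w.r.t. y and set equal to N: the x-dependent terms already match, leaving h'(y) = -1. Integrate: h(y) = -y.
So F(x,y) = -xy^2 - y.
General solution: -xy^2 - y = C.


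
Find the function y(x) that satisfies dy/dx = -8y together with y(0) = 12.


General solution of y' = -8y is y = Ce^(-8x).
Apply y(0) = 12: C = 12.
Particular solution: y = 12e^(-8x).


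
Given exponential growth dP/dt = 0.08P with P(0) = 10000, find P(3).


The ODE dP/dt = 0.08P has solution P(t) = P(0)e^(0.08t).
Substitute P(0) = 10000 and t = 3: P(3) = 10000 e^(0.24) ≈ 12712.


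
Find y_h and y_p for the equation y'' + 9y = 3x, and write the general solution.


Homogeneous: r² + 9 = 0 ⇒ r = ±3i, y_h = C₁cos(3x) + C₂sin(3x).
Polynomial forcing; try y_p = Ax + B. Then y_p'' + 9 y_p = 9(Ax + B) = 3x, so B = 0 and A = 1/3.
General solution: y = C₁cos(3x) + C₂sin(3x) + (1/3)x.


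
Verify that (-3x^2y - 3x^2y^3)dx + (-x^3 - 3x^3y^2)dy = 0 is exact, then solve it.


Check exactness: ∂M/∂y = -3x^2 - 9x^2y^2 and ∂N/∂x = -3x^2 - 9x^2y^2; equal, so the equation is exact.
Integrate M with respect to x (treating y as constant): ∫M dx = -x^3y - x^3y^3 + h(y).
Differentiate w.r.t. y and set equal to N: all terms match, so h'(y) = 0 and h is a constant absorbed into C.
General solution: -x^3y - x^3y^3 = C.


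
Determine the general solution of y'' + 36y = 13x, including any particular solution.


Homogeneous: r² + 36 = 0 ⇒ r = ±6i, y_h = C₁cos(6x) + C₂sin(6x).
Polynomial forcing; try y_p = Ax + B. Then y_p'' + 36 y_p = 36(Ax + B) = 13x, so B = 0 and A = 13/36.
General solution: y = C₁cos(6x) + C₂sin(6x) + (13/36)x.


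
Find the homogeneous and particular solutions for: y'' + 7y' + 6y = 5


Characteristic roots of r² + 7r + 6 = 0 are -6, -1.
y_h = C₁e^(-6x) + C₂e^(-x).
Constant forcing; try y_p = A. Then 6A = 5 ⇒ A = 5/6.
General solution: y = C₁e^(-6x) + C₂e^(-x) + 5/6.


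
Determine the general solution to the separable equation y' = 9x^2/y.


Separate variables: y dy = 9x^2 dx.
Integrate both sides: y²/2 = 3x^3 + C₀.
Multiply by 2: y² = 6x^3 + C.


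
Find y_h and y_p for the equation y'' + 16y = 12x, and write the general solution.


Homogeneous: r² + 16 = 0 ⇒ r = ±4i, y_h = C₁cos(4x) + C₂sin(4x).
Polynomial forcing; try y_p = Ax + B. Then y_p'' + 16 y_p = 16(Ax + B) = 12x, so B = 0 and A = 3/4.
General solution: y = C₁cos(4x) + C₂sin(4x) + (3/4)x.


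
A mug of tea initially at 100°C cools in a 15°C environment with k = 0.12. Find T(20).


Newton's law: dT/dt = -k(T - T_a) has solution T(t) = T_a + (T₀ - T_a)e^(-kt).
Plug in T_a = 15, T₀ = 100, k = 0.12, t = 20: T(20) = 15 + (85)e^(-2.40) ≈ 22.7°C.


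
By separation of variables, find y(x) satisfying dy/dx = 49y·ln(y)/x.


Separate: dy/[y ln(y)] = 49 dx/x.
Substitute u = ln(y): du/u = 49 dx/x.
Integrate: ln|ln(y)| = 49ln|x| + C₀, hence ln(y) = C·x^49.


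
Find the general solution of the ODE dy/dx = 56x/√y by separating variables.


Separate: √y dy = 56x dx.
Integrate: (2/3)y^(3/2) = 28x² + C.


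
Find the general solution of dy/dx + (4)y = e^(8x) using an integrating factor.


P(x) = 4 ⇒ μ = e^(4x).
(μ y)' = e^(12x) ⇒ μ y = e^(12x)/12 + C.
Divide by μ: y = (1/12)e^(8x) + Ce^(-4x).


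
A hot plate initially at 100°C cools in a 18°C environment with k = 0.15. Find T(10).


Newton's law: dT/dt = -k(T - T_a) has solution T(t) = T_a + (T₀ - T_a)e^(-kt).
Plug in T_a = 18, T₀ = 100, k = 0.15, t = 10: T(10) = 18 + (82)e^(-1.50) ≈ 36.3°C.


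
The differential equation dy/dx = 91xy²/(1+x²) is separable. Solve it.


Separate: dy/y² = 91x/(1+x²) dx.
Integrate LHS: ∫ dy/y² = -1/y.
Integrate RHS via u = 1+x²: (91/2)ln(1+x²) + C.
Result: -1/y = (91/2)ln(1+x²) + C.


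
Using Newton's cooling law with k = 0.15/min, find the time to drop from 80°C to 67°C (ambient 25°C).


From T(t) = T_a + (T₀ - T_a)e^(-kt), set T(t) = 67:
(67 - 25) / (80 - 25) = e^(-0.15t), so t = -ln(0.764)/0.15 ≈ 1.8 minutes.


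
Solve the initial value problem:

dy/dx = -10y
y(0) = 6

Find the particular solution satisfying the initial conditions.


General solution of y' = -10y is y = Ce^(-10x).
Apply y(0) = 6: C = 6.
Particular solution: y = 6e^(-10x).


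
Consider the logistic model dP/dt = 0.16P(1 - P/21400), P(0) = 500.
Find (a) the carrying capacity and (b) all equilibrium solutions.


Logistic ODE dP/dt = 0.16P(1 - P/21400) has equilibria where dP/dt = 0, i.e. P = 0 or P = 21400.
The coefficient (1 - P/K) = 0 when P = K, identifying K = 21400 as the carrying capacity.
(a) K = 21400; (b) equilibria P = 0 and P = 21400.


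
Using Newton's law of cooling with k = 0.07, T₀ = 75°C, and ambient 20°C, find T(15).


Newton's law: dT/dt = -k(T - T_a) has solution T(t) = T_a + (T₀ - T_a)e^(-kt).
Plug in T_a = 20, T₀ = 75, k = 0.07, t = 15: T(15) = 20 + (55)e^(-1.05) ≈ 39.2°C.


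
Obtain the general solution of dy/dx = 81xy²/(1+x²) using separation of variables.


Separate: dy/y² = 81x/(1+x²) dx.
Integrate LHS: ∫ dy/y² = -1/y.
Integrate RHS via u = 1+x²: (81/2)ln(1+x²) + C.
Result: -1/y = (81/2)ln(1+x²) + C.


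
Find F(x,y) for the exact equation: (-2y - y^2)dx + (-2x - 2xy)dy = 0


Check exactness: ∂M/∂y = -2 - 2y and ∂N/∂x = -2 - 2y; equal, so the equation is exact.
Integrate M with respect to x (treating y as constant): ∫M dx = -2xy - xy^2 + h(y).
Differentiate w.r.t. y and set equal to N: all terms match, so h'(y) = 0 and h is a constant absorbed into C.
General solution: -2xy - xy^2 = C.


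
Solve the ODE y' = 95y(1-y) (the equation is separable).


Separate: dy/[y(1-y)] = 95 dx.
Partial fractions: 1/[y(1-y)] = 1/y + 1/(1-y).
Integrate: ln|y/(1-y)| = 95x + C₀.
Solve for y: y = 1/(1 + Ce^(-95x)).


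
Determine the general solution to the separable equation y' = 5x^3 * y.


Separate variables: dy/y = 5x^3 dx.
Integrate: ln|y| = (5/4)x^4 + C₀.
Exponentiate: y = Ce^((5/4)x^4).


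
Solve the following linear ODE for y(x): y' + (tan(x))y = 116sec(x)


P(x) = tan(x) ⇒ μ = e^(∫tan(x)dx) = sec(x).
(sec(x) y)' = 116sec²(x) ⇒ sec(x) y = 116tan(x) + C.
Multiply by cos(x): y = 116sin(x) + C·cos(x).


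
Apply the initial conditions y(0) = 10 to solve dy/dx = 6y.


General solution of y' = 6y is y = Ce^(6x).
Apply y(0) = 10: C = 10.
Particular solution: y = 10e^(6x).


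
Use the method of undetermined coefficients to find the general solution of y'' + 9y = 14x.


Homogeneous: r² + 9 = 0 ⇒ r = ±3i, y_h = C₁cos(3x) + C₂sin(3x).
Polynomial forcing; try y_p = Ax + B. Then y_p'' + 9 y_p = 9(Ax + B) = 14x, so B = 0 and A = 14/9.
General solution: y = C₁cos(3x) + C₂sin(3x) + (14/9)x.


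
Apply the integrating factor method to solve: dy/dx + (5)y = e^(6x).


P(x) = 5 ⇒ μ = e^(5x).
(μ y)' = e^(11x) ⇒ μ y = e^(11x)/11 + C.
Divide by μ: y = (1/11)e^(6x) + Ce^(-5x).


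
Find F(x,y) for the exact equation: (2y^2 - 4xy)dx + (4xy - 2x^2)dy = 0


Check exactness: ∂M/∂y = 4y - 4x and ∂N/∂x = 4y - 4x; equal, so the equation is exact.
Integrate M with respect to x (treating y as constant): ∫M dx = 2xy^2 - 2x^2y + h(y).
Differentiate w.r.t. y and set equal to N: all terms match, so h'(y) = 0 and h is a constant absorbed into C.
General solution: 2xy^2 - 2x^2y = C.


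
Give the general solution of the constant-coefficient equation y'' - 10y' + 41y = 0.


Characteristic equation: r² - 10r + 41 = 0.
Discriminant is negative; roots r = 5 ± 4i (complex conjugate pair).
General solution uses e^(α x)(C₁ cos(β x) + C₂ sin(β x)): y = e^(5x)(C₁cos(4x) + C₂sin(4x)).


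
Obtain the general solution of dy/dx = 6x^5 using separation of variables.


Integrate both sides with respect to x: y = ∫ 6x^5 dx = x^6 + C.


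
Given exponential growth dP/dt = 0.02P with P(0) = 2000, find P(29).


The ODE dP/dt = 0.02P has solution P(t) = P(0)e^(0.02t).
Substitute P(0) = 2000 and t = 29: P(29) = 2000 e^(0.58) ≈ 3572.


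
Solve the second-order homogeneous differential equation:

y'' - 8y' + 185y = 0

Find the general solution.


Characteristic equation: r² - 8r + 185 = 0.
Discriminant is negative; roots r = 4 ± 13i (complex conjugate pair).
General solution uses e^(α x)(C₁ cos(β x) + C₂ sin(β x)): y = e^(4x)(C₁cos(13x) + C₂sin(13x)).


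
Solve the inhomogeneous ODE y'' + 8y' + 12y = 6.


Characteristic roots of r² + 8r + 12 = 0 are -2, -6.
y_h = C₁e^(-2x) + C₂e^(-6x).
Constant forcing; try y_p = A. Then 12A = 6 ⇒ A = 1/2.
General solution: y = C₁e^(-2x) + C₂e^(-6x) + 1/2.


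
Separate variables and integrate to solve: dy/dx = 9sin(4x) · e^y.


Separate: e^(-y) dy = 9sin(4x) dx.
Integrate: -e^(-y) = -(9/4)cos(4x) + C₀.
Rearrange: e^(-y) = (9/4)cos(4x) + C.


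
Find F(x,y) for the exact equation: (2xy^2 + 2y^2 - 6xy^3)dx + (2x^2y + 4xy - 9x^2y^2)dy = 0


Check exactness: ∂M/∂y = 4xy + 4y - 18xy^2 and ∂N/∂x = 4xy + 4y - 18xy^2; equal, so the equation is exact.
Integrate M with respect to x (treating y as constant): ∫M dx = x^2y^2 + 2xy^2 - 3x^2y^3 + h(y).
Differentiate w.r.t. y and set equal to N: all terms match, so h'(y) = 0 and h is a constant absorbed into C.
General solution: x^2y^2 + 2xy^2 - 3x^2y^3 = C.


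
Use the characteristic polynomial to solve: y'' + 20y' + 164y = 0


Characteristic equation: r² + 20r + 164 = 0.
Discriminant is negative; roots r = -10 ± 8i (complex conjugate pair).
General solution uses e^(α x)(C₁ cos(β x) + C₂ sin(β x)): y = e^(-10x)(C₁cos(8x) + C₂sin(8x)).


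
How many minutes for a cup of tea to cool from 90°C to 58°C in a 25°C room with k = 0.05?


From T(t) = T_a + (T₀ - T_a)e^(-kt), set T(t) = 58:
(58 - 25) / (90 - 25) = e^(-0.05t), so t = -ln(0.508)/0.05 ≈ 13.6 minutes.


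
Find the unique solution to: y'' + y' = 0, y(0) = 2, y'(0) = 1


Characteristic roots of r² + r = 0 are 0, -1.
General solution y = c₁ + c₂ e^(-x).
Apply y(0) = 2: c₁ + c₂ = 2. Apply y'(0) = 1: 0 c₁ - 1 c₂ = 1.
Solve: c₁ = 3, c₂ = -1.
Particular solution: y = 3 - e^(-x).


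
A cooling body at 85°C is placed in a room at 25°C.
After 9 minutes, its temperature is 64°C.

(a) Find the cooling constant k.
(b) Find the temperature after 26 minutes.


Newton's law: T(t) = T_a + (T₀ - T_a)e^(-kt).
(a) Use T(9) = 64: (64 - 25)/(85 - 25) = e^(-k·9), so k = -ln(0.650)/9 ≈ 0.0479.
(b) Apply k to t = 26: T(26) = 25 + (60)e^(-1.244) ≈ 42.3°C.


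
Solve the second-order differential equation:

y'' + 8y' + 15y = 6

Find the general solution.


Characteristic roots of r² + 8r + 15 = 0 are -3, -5.
y_h = C₁e^(-3x) + C₂e^(-5x).
Constant forcing; try y_p = A. Then 15A = 6 ⇒ A = 2/5.
General solution: y = C₁e^(-3x) + C₂e^(-5x) + 2/5.


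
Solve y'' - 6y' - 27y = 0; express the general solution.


Characteristic equation: r² - 6r - 27 = 0.
Factor: (r + 3)(r - 9) = 0 ⇒ r = -3, 9 (distinct real).
General solution: y = C₁e^(-3x) + C₂e^(9x).


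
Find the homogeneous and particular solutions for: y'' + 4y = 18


Homogeneous part: r² + 4 = 0 ⇒ r = ±2i, so y_h = C₁cos(2x) + C₂sin(2x).
Try constant y_p = A; plug in: 4A = 18 ⇒ A = 9/2.
General solution: y = C₁cos(2x) + C₂sin(2x) + 9/2.


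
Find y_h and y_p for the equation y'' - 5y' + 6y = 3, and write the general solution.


Characteristic roots of r² - 5r + 6 = 0 are 3, 2.
y_h = C₁e^(3x) + C₂e^(2x).
Forcing exponent 0 is not a characteristic root; try y_p = A.
Substitute: A·(0 + (-5)·0 + (6)) = A·6 = 3, so A = 1/2.
General solution: y = C₁e^(3x) + C₂e^(2x) + 1/2.


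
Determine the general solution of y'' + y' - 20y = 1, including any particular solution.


Characteristic roots of r² + r - 20 = 0 are 4, -5.
y_h = C₁e^(4x) + C₂e^(-5x).
Forcing exponent 0 is not a characteristic root; try y_p = A.
Substitute: A·(0 + (1)·0 + (-20)) = A·-20 = 1, so A = -1/20.
General solution: y = C₁e^(4x) + C₂e^(-5x) - 1/20.


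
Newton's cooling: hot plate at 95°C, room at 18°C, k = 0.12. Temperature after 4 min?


Newton's law: dT/dt = -k(T - T_a) has solution T(t) = T_a + (T₀ - T_a)e^(-kt).
Plug in T_a = 18, T₀ = 95, k = 0.12, t = 4: T(4) = 18 + (77)e^(-0.48) ≈ 65.6°C.


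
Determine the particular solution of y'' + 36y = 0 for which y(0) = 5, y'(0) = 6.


Characteristic roots of r² + 36 = 0 are ±6i, so y = C₁cos(6x) + C₂sin(6x).
Apply y(0) = 5: C₁ = 5. Differentiate and apply y'(0) = 6: 6·C₂ = 6, so C₂ = 1.
Particular solution: y = 5cos(6x) + sin(6x).


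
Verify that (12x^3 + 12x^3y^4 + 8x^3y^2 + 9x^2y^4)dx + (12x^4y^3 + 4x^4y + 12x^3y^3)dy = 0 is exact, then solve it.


Check exactness: ∂M/∂y = 48x^3y^3 + 16x^3y + 36x^2y^3 and ∂N/∂x = 48x^3y^3 + 16x^3y + 36x^2y^3; equal, so the equation is exact.
Integrate M with respect to x (treating y as constant): ∫M dx = 3x^4 + 3x^4y^4 + 2x^4y^2 + 3x^3y^4 + h(y).
Differentiate w.r.t. y and set equal to N: all terms match, so h'(y) = 0 and h is a constant absorbed into C.
General solution: 3x^4 + 3x^4y^4 + 2x^4y^2 + 3x^3y^4 = C.


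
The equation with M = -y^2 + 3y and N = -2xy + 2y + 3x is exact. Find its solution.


Check exactness: ∂M/∂y = -2y + 3 and ∂N/∂x = -2y + 3; equal, so the equation is exact.
Integrate M with respect to x (treating y as constant): ∫M dx = -xy^2 + 3xy + h(y).
Differentiate w.r.t. y and set equal to N: the x-dependent terms already match, leaving h'(y) = 2y. Integrate: h(y) = y^2.
So F(x,y) = -xy^2 + y^2 + 3xy.
General solution: -xy^2 + y^2 + 3xy = C.


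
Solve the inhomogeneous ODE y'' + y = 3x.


Homogeneous: r² + 1 = 0 ⇒ r = ±1i, y_h = C₁cos(x) + C₂sin(x).
Polynomial forcing; try y_p = Ax + B. Then y_p'' + 1 y_p = 1(Ax + B) = 3x, so B = 0 and A = 3.
General solution: y = C₁cos(x) + C₂sin(x) + 3x.


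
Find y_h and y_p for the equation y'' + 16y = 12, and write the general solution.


Homogeneous part: r² + 16 = 0 ⇒ r = ±4i, so y_h = C₁cos(4x) + C₂sin(4x).
Try constant y_p = A; plug in: 16A = 12 ⇒ A = 3/4.
General solution: y = C₁cos(4x) + C₂sin(4x) + 3/4.


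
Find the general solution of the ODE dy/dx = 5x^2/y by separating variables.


Separate variables: y dy = 5x^2 dx.
Integrate both sides: y²/2 = (5/3)x^3 + C₀.
Multiply by 2: y² = (10/3)x^3 + C.


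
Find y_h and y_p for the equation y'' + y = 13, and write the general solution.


Homogeneous part: r² + 1 = 0 ⇒ r = ±1i, so y_h = C₁cos(x) + C₂sin(x).
Try constant y_p = A; plug in: 1A = 13 ⇒ A = 13.
General solution: y = C₁cos(x) + C₂sin(x) + 13.


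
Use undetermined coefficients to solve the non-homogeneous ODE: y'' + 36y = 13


Homogeneous part: r² + 36 = 0 ⇒ r = ±6i, so y_h = C₁cos(6x) + C₂sin(6x).
Try constant y_p = A; plug in: 36A = 13 ⇒ A = 13/36.
General solution: y = C₁cos(6x) + C₂sin(6x) + 13/36.


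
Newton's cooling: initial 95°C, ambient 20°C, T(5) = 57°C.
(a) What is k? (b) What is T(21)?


Newton's law: T(t) = T_a + (T₀ - T_a)e^(-kt).
(a) Use T(5) = 57: (57 - 20)/(95 - 20) = e^(-k·5), so k = -ln(0.493)/5 ≈ 0.1413.
(b) Apply k to t = 21: T(21) = 20 + (75)e^(-2.968) ≈ 23.9°C.


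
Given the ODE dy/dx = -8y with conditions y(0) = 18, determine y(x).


General solution of y' = -8y is y = Ce^(-8x).
Apply y(0) = 18: C = 18.
Particular solution: y = 18e^(-8x).


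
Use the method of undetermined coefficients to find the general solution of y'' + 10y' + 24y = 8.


Characteristic roots of r² + 10r + 24 = 0 are -6, -4.
y_h = C₁e^(-6x) + C₂e^(-4x).
Constant forcing; try y_p = A. Then 24A = 8 ⇒ A = 1/3.
General solution: y = C₁e^(-6x) + C₂e^(-4x) + 1/3.


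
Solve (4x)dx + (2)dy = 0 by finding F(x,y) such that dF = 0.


Check exactness: ∂M/∂y = 0 and ∂N/∂x = 0; equal, so the equation is exact.
Integrate M with respect to x (treating y as constant): ∫M dx = 2x^2 + h(y).
Differentiate w.r.t. y and set equal to N: the x-dependent terms already match, leaving h'(y) = 2. Integrate: h(y) = 2y.
So F(x,y) = 2x^2 + 2y.
General solution: 2x^2 + 2y = C.


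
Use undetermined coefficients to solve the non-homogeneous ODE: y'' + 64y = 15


Homogeneous part: r² + 64 = 0 ⇒ r = ±8i, so y_h = C₁cos(8x) + C₂sin(8x).
Try constant y_p = A; plug in: 64A = 15 ⇒ A = 15/64.
General solution: y = C₁cos(8x) + C₂sin(8x) + 15/64.


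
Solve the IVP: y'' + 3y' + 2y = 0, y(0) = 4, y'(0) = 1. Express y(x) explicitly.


Characteristic roots of r² + 3r + 2 = 0 are -2, -1.
General solution y = c₁ e^(-2x) + c₂ e^(-x).
Apply y(0) = 4: c₁ + c₂ = 4. Apply y'(0) = 1: -2 c₁ - 1 c₂ = 1.
Solve: c₁ = -5, c₂ = 9.
Particular solution: y = -5e^(-2x) + 9e^(-x).


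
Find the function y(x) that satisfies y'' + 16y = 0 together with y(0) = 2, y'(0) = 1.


Characteristic roots of r² + 16 = 0 are ±4i, so y = C₁cos(4x) + C₂sin(4x).
Apply y(0) = 2: C₁ = 2. Differentiate and apply y'(0) = 1: 4·C₂ = 1, so C₂ = 1/4.
Particular solution: y = 2cos(4x) + (1/4)sin(4x).


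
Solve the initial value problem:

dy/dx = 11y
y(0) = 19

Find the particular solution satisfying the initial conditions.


General solution of y' = 11y is y = Ce^(11x).
Apply y(0) = 19: C = 19.
Particular solution: y = 19e^(11x).


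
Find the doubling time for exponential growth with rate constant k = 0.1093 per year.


Exponential growth: P(t) = P₀ e^(0.1093t). Set P(t)/P₀ = 2: e^(0.1093t) = 2.
Solve: t = ln(2)/0.1093 ≈ 6.34 years.


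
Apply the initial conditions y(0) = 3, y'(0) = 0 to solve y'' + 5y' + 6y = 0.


Characteristic roots of r² + 5r + 6 = 0 are -3, -2.
General solution y = c₁ e^(-3x) + c₂ e^(-2x).
Apply y(0) = 3: c₁ + c₂ = 3. Apply y'(0) = 0: -3 c₁ - 2 c₂ = 0.
Solve: c₁ = -6, c₂ = 9.
Particular solution: y = -6e^(-3x) + 9e^(-2x).


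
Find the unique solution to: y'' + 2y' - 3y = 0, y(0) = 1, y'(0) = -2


Characteristic roots of r² + 2r - 3 = 0 are 1, -3.
General solution y = c₁ e^(x) + c₂ e^(-3x).
Apply y(0) = 1: c₁ + c₂ = 1. Apply y'(0) = -2: 1 c₁ - 3 c₂ = -2.
Solve: c₁ = 1/4, c₂ = 3/4.
Particular solution: y = (1/4)e^(x) + (3/4)e^(-3x).


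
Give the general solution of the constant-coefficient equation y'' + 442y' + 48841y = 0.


Characteristic equation: r² + 442r + 48841 = 0, i.e. (r + 221)² = 0.
Repeated root r = -221; include an x factor for the second linearly independent solution.
General solution: y = (C₁ + C₂x)e^(-221x).


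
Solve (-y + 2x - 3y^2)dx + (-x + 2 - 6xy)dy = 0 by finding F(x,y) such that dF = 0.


Check exactness: ∂M/∂y = -1 - 6y and ∂N/∂x = -1 - 6y; equal, so the equation is exact.
Integrate M with respect to x (treating y as constant): ∫M dx = -xy + x^2 - 3xy^2 + h(y).
Differentiate w.r.t. y and set equal to N: the x-dependent terms already match, leaving h'(y) = 2. Integrate: h(y) = 2y.
So F(x,y) = -xy + 2y + x^2 - 3xy^2.
General solution: -xy + 2y + x^2 - 3xy^2 = C.


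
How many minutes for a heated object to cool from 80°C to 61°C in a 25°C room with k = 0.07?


From T(t) = T_a + (T₀ - T_a)e^(-kt), set T(t) = 61:
(61 - 25) / (80 - 25) = e^(-0.07t), so t = -ln(0.655)/0.07 ≈ 6.1 minutes.


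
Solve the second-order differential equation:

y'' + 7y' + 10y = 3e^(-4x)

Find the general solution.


Characteristic roots of r² + 7r + 10 = 0 are -5, -2.
y_h = C₁e^(-5x) + C₂e^(-2x).
Forcing exponent -4 is not a characteristic root; try y_p = Ae^(-4x).
Substitute: A·(16 + (7)·-4 + (10)) = A·-2 = 3, so A = -3/2.
General solution: y = C₁e^(-5x) + C₂e^(-2x) - (3/2)e^(-4x).


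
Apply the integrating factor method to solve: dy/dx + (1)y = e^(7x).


P(x) = 1 ⇒ μ = e^(x).
(μ y)' = e^(8x) ⇒ μ y = e^(8x)/8 + C.
Divide by μ: y = (1/8)e^(7x) + Ce^(-x).


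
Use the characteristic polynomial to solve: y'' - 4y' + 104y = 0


Characteristic equation: r² - 4r + 104 = 0.
Discriminant is negative; roots r = 2 ± 10i (complex conjugate pair).
General solution uses e^(α x)(C₁ cos(β x) + C₂ sin(β x)): y = e^(2x)(C₁cos(10x) + C₂sin(10x)).


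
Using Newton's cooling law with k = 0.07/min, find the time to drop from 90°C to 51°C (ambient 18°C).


From T(t) = T_a + (T₀ - T_a)e^(-kt), set T(t) = 51:
(51 - 18) / (90 - 18) = e^(-0.07t), so t = -ln(0.458)/0.07 ≈ 11.1 minutes.


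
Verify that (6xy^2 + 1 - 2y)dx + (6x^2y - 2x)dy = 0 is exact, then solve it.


Check exactness: ∂M/∂y = 12xy - 2 and ∂N/∂x = 12xy - 2; equal, so the equation is exact.
Integrate M with respect to x (treating y as constant): ∫M dx = 3x^2y^2 + x - 2xy + h(y).
Differentiate w.r.t. y and set equal to N: all terms match, so h'(y) = 0 and h is a constant absorbed into C.
General solution: 3x^2y^2 + x - 2xy = C.


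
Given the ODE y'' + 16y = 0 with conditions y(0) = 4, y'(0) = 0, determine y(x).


Characteristic roots of r² + 16 = 0 are ±4i, so y = C₁cos(4x) + C₂sin(4x).
Apply y(0) = 4: C₁ = 4. Differentiate and apply y'(0) = 0: 4·C₂ = 0, so C₂ = 0.
Particular solution: y = 4cos(4x).


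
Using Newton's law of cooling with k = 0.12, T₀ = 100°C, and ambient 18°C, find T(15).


Newton's law: dT/dt = -k(T - T_a) has solution T(t) = T_a + (T₀ - T_a)e^(-kt).
Plug in T_a = 18, T₀ = 100, k = 0.12, t = 15: T(15) = 18 + (82)e^(-1.80) ≈ 31.6°C.


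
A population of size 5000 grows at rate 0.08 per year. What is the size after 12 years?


The ODE dP/dt = 0.08P has solution P(t) = P(0)e^(0.08t).
Substitute P(0) = 5000 and t = 12: P(12) = 5000 e^(0.96) ≈ 13058.


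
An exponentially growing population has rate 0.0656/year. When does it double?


Exponential growth: P(t) = P₀ e^(0.0656t). Set P(t)/P₀ = 2: e^(0.0656t) = 2.
Solve: t = ln(2)/0.0656 ≈ 10.57 years.


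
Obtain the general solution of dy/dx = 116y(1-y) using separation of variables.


Separate: dy/[y(1-y)] = 116 dx.
Partial fractions: 1/[y(1-y)] = 1/y + 1/(1-y).
Integrate: ln|y/(1-y)| = 116x + C₀.
Solve for y: y = 1/(1 + Ce^(-116x)).


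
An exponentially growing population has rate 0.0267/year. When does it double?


Exponential growth: P(t) = P₀ e^(0.0267t). Set P(t)/P₀ = 2: e^(0.0267t) = 2.
Solve: t = ln(2)/0.0267 ≈ 25.96 years.


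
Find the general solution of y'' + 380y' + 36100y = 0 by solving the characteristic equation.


Characteristic equation: r² + 380r + 36100 = 0, i.e. (r + 190)² = 0.
Repeated root r = -190; include an x factor for the second linearly independent solution.
General solution: y = (C₁ + C₂x)e^(-190x).


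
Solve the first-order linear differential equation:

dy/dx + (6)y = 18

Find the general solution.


P(x) = 6, Q(x) = 18; integrating factor μ = e^(6x).
(μ y)' = 18e^(6x) ⇒ μ y = 3e^(6x) + C.
Divide by μ: y = 3 + Ce^(-6x).


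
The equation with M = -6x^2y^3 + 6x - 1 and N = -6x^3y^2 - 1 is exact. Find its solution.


Check exactness: ∂M/∂y = -18x^2y^2 and ∂N/∂x = -18x^2y^2; equal, so the equation is exact.
Integrate M with respect to x (treating y as constant): ∫M dx = -2x^3y^3 + 3x^2 - x + h(y).
Differentiate w.r.t. y and set equal to N: the x-dependent terms already match, leaving h'(y) = -1. Integrate: h(y) = -y.
So F(x,y) = -2x^3y^3 + 3x^2 - y - x.
General solution: -2x^3y^3 + 3x^2 - y - x = C.


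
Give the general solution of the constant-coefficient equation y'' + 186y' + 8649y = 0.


Characteristic equation: r² + 186r + 8649 = 0, i.e. (r + 93)² = 0.
Repeated root r = -93; include an x factor for the second linearly independent solution.
General solution: y = (C₁ + C₂x)e^(-93x).


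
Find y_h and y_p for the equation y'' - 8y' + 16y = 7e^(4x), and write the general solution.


Characteristic polynomial (r - 4)² = 0; repeated root r = 4.
y_h = (C₁ + C₂x)e^(4x). Forcing matches the repeated root (resonance), so try y_p = Ax² e^(4x).
Substitute and solve for A: 2A = 7, so A = 7/2.
General solution: y = (C₁ + C₂x + (7/2)x²)e^(4x).


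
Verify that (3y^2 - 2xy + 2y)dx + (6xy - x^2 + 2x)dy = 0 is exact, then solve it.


Check exactness: ∂M/∂y = 6y - 2x + 2 and ∂N/∂x = 6y - 2x + 2; equal, so the equation is exact.
Integrate M with respect to x (treating y as constant): ∫M dx = 3xy^2 - x^2y + 2xy + h(y).
Differentiate w.r.t. y and set equal to N: all terms match, so h'(y) = 0 and h is a constant absorbed into C.
General solution: 3xy^2 - x^2y + 2xy = C.


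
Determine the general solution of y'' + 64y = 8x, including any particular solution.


Homogeneous: r² + 64 = 0 ⇒ r = ±8i, y_h = C₁cos(8x) + C₂sin(8x).
Polynomial forcing; try y_p = Ax + B. Then y_p'' + 64 y_p = 64(Ax + B) = 8x, so B = 0 and A = 1/8.
General solution: y = C₁cos(8x) + C₂sin(8x) + (1/8)x.


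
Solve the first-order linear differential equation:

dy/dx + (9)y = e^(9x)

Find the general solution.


P(x) = 9 ⇒ μ = e^(9x).
(μ y)' = e^(18x) ⇒ μ y = e^(18x)/18 + C.
Divide by μ: y = (1/18)e^(9x) + Ce^(-9x).


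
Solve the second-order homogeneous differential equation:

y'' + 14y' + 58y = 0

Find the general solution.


Characteristic equation: r² + 14r + 58 = 0.
Discriminant is negative; roots r = -7 ± 3i (complex conjugate pair).
General solution uses e^(α x)(C₁ cos(β x) + C₂ sin(β x)): y = e^(-7x)(C₁cos(3x) + C₂sin(3x)).


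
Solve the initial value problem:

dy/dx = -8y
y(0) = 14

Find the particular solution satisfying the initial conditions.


General solution of y' = -8y is y = Ce^(-8x).
Apply y(0) = 14: C = 14.
Particular solution: y = 14e^(-8x).


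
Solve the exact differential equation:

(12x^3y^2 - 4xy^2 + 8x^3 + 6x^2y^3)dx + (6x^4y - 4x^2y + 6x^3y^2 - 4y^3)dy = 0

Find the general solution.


Check exactness: ∂M/∂y = 24x^3y - 8xy + 18x^2y^2 and ∂N/∂x = 24x^3y - 8xy + 18x^2y^2; equal, so the equation is exact.
Integrate M with respect to x (treating y as constant): ∫M dx = 3x^4y^2 - 2x^2y^2 + 2x^4 + 2x^3y^3 + h(y).
Differentiate w.r.t. y and set equal to N: the x-dependent terms already match, leaving h'(y) = -4y^3. Integrate: h(y) = -y^4.
So F(x,y) = 3x^4y^2 - 2x^2y^2 + 2x^4 + 2x^3y^3 - y^4.
General solution: 3x^4y^2 - 2x^2y^2 + 2x^4 + 2x^3y^3 - y^4 = C.


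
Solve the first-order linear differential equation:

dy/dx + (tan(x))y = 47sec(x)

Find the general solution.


P(x) = tan(x) ⇒ μ = e^(∫tan(x)dx) = sec(x).
(sec(x) y)' = 47sec²(x) ⇒ sec(x) y = 47tan(x) + C.
Multiply by cos(x): y = 47sin(x) + C·cos(x).


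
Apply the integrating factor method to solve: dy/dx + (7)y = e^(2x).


P(x) = 7 ⇒ μ = e^(7x).
(μ y)' = e^(9x) ⇒ μ y = e^(9x)/9 + C.
Divide by μ: y = (1/9)e^(2x) + Ce^(-7x).


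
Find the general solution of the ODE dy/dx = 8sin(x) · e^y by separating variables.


Separate: e^(-y) dy = 8sin(x) dx.
Integrate: -e^(-y) = -8cos(x) + C₀.
Rearrange: e^(-y) = 8cos(x) + C.


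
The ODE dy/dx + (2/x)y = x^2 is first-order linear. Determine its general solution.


P(x) = 2/x ⇒ μ = x^2.
(x^2 y)' = x^2·x^2 = x^4.
Integrate: x^2 y = x^5/(5) + C.
Solve for y: y = (1/5)x^3 + C/x^2.
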